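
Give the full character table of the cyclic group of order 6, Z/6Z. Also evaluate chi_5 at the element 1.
Character table of Z/6Z (irreps indexed chi_0,...,chi_5 with chi_k(m) = zeta_6^(k*m), zeta_6 = exp(2*pi*i/6)):
  irrep \ class  {0} (size 1)  {1} (size 1)    {2} (size 1)    {3} (size 1)  {4} (size 1)    {5} (size 1)  
  chi_0          1             1               1               1             1               1             
  chi_1          1             exp(I*pi/3)     exp(2*I*pi/3)   -1            exp(-2*I*pi/3)  exp(-I*pi/3)  
  chi_2          1             exp(2*I*pi/3)   exp(-2*I*pi/3)  1             exp(2*I*pi/3)   exp(-2*I*pi/3)
  chi_3          1             -1              1               -1            1               -1            
  chi_4          1             exp(-2*I*pi/3)  exp(2*I*pi/3)   1             exp(-2*I*pi/3)  exp(2*I*pi/3) 
  chi_5          1             exp(-I*pi/3)    exp(-2*I*pi/3)  -1            exp(2*I*pi/3)   exp(I*pi/3)   

Spot check: chi_5(1) = zeta_6^(5*1) = zeta_6^5 = exp(-I*pi/3).

Proof sketch: Z/6Z is abelian, so all 6 irreducible complex representations are 1-dimensional. They are given by chi_k(m) = zeta_6^(k*m) for k = 0,...,5. Row orthogonality: sum_m chi_k(m) conj(chi_l(m)) = 6 * [k = l].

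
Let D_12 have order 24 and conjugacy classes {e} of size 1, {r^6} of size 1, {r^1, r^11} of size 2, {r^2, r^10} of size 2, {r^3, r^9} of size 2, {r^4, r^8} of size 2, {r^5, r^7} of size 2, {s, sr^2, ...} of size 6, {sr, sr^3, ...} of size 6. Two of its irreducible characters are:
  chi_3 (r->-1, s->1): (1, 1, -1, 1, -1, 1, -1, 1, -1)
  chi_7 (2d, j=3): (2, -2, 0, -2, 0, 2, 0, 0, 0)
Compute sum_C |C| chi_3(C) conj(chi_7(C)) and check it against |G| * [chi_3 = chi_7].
Sum = 0; so <chi_3, chi_7> = 0 (distinct irreducibles are orthogonal).

Why: Compute term by term over conjugacy classes (|C| * chi_3(C) * conj(chi_7(C))):
  1*(1)*conj(2) + 1*(1)*conj(-2) + 2*(-1)*conj(0) + 2*(1)*conj(-2) + 2*(-1)*conj(0) + 2*(1)*conj(2) + 2*(-1)*conj(0) + 6*(1)*conj(0) + 6*(-1)*conj(0)
  = (2) + (-2) + (0) + (-4) + (0) + (4) + (0) + (0) + (0)
  = 0.
Dividing by |G| = 24 gives 0/24 = 0, matching the row-orthogonality relation <chi_3, chi_7> = [chi_3 = chi_7].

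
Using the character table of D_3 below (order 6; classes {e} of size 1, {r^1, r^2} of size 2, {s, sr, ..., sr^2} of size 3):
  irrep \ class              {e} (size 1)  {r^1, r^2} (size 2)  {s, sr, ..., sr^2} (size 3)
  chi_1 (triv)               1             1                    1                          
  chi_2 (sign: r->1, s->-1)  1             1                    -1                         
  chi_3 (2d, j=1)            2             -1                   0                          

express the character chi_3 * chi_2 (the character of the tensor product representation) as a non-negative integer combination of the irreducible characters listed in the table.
chi_3 tensor chi_2 = chi_3 (all other irreducibles have multiplicity 0).

The character of a tensor product is the pointwise product (chi_3 * chi_2)(C) = chi_3(C) * chi_2(C):
  {e}: (2)*(1), {r^1, r^2}: (-1)*(1), {s, sr, ..., sr^2}: (0)*(-1)
so (chi_3 * chi_2) takes values
  {e} -> 2, {r^1, r^2} -> -1, {s, sr, ..., sr^2} -> 0.
Now take the inner product of this character with each irreducible chi from the table, <chi_3*chi_2, chi> = (1/6) sum_C |C| (chi_3*chi_2)(C) conj(chi(C)):
  <chi_3*chi_2, chi_1> = (1/6)[1*(2)*conj(1) + 2*(-1)*conj(1) + 3*(0)*conj(1)]
      = (1/6)[(2) + (-2) + (0)] = 0/6 = 0
  <chi_3*chi_2, chi_2> = (1/6)[1*(2)*conj(1) + 2*(-1)*conj(1) + 3*(0)*conj(-1)]
      = (1/6)[(2) + (-2) + (0)] = 0/6 = 0
  <chi_3*chi_2, chi_3> = (1/6)[1*(2)*conj(2) + 2*(-1)*conj(-1) + 3*(0)*conj(0)]
      = (1/6)[(4) + (2) + (0)] = 6/6 = 1
Hence the multiplicities are chi_3: 1. Dimension check: dim(chi_3)*dim(chi_2) = 2*1 = 2 and sum (mult * dim) = 1*2 = 2.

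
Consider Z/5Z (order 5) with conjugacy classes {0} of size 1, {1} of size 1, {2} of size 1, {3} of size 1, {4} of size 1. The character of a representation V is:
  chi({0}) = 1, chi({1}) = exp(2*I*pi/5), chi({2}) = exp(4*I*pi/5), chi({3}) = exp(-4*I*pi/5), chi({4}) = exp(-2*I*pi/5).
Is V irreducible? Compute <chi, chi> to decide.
Irreducible: <chi, chi> = 1.

<chi, chi> = (1/|G|) sum_C |C| * |chi(C)|^2 = (1/5)[1*|1|^2 + 1*|exp(2*I*pi/5)|^2 + 1*|exp(4*I*pi/5)|^2 + 1*|exp(-4*I*pi/5)|^2 + 1*|exp(-2*I*pi/5)|^2]
  = (1/5)[(1) + (1) + (1) + (1) + (1)] = 5/5 = 1.
(Exp terms are combined using exp(i*s)*conj(exp(i*t)) = exp(i*(s-t)), and sums of them are collapsed using the identity that for every m > 1 the m distinct m-th roots of unity sum to 0, e.g. 1 + exp(2*I*pi/3) + exp(-2*I*pi/3) = 0.)
A character is irreducible iff <chi, chi> = 1, so this representation is irreducible.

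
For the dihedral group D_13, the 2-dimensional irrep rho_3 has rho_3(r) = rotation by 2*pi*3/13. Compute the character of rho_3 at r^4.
chi_{rho_3}(r^4) = 2*cos(2*pi*3*4/13) = 2*cos(2*pi/13)

Reasoning: rho_3(r^4) is rotation by angle 2*pi*3*4/13, whose trace is 2*cos(2*pi*3*4/13) = 2*cos(2*pi/13).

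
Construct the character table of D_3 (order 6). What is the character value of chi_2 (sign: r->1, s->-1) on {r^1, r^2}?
Conjugacy classes: {e} of size 1, {r^1, r^2} of size 2, {s, sr, ..., sr^2} of size 3.
Character table:
  irrep \ class              {e} (size 1)  {r^1, r^2} (size 2)  {s, sr, ..., sr^2} (size 3)
  chi_1 (triv)               1             1                    1                          
  chi_2 (sign: r->1, s->-1)  1             1                    -1                         
  chi_3 (2d, j=1)            2             -1                   0                          

Spot check: chi_2 (sign: r->1, s->-1) on {r^1, r^2} = 1.

Details: D_3 has order 2*3 = 6 with 3 conjugacy classes, hence 3 irreducibles. Sum of squared dims 1 + 1 + 4 = 6 = |G|. Linear characters come from the abelianisation; the 2-dimensional irreps have character r^k -> 2*cos(2*pi*j*k/3), reflections -> 0.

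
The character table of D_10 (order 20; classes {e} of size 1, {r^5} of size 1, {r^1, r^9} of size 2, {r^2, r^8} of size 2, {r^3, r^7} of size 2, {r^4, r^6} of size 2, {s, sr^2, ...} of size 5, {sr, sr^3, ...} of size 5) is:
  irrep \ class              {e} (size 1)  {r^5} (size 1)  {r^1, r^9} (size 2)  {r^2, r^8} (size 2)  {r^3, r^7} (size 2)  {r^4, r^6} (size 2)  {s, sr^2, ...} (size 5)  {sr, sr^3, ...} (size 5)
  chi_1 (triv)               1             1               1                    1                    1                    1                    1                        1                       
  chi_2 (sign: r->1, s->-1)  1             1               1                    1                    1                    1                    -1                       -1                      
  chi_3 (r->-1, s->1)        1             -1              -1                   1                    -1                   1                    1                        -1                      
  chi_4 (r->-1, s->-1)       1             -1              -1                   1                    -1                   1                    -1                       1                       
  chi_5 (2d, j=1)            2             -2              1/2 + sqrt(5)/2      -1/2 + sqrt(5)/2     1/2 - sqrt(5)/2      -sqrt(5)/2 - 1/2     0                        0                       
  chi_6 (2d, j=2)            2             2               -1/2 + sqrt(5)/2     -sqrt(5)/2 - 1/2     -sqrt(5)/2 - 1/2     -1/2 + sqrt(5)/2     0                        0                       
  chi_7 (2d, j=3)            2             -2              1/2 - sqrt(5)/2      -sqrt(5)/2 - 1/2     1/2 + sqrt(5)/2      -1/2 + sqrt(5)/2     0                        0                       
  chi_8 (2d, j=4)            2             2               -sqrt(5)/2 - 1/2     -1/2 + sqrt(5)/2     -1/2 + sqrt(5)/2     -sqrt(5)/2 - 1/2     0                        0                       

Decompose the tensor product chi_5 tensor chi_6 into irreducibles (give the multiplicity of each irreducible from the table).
chi_5 tensor chi_6 = chi_5 + chi_7 (all other irreducibles have multiplicity 0).

Argument: The character of a tensor product is the pointwise product (chi_5 * chi_6)(C) = chi_5(C) * chi_6(C):
  {e}: (2)*(2), {r^5}: (-2)*(2), {r^1, r^9}: (1/2 + sqrt(5)/2)*(-1/2 + sqrt(5)/2), {r^2, r^8}: (-1/2 + sqrt(5)/2)*(-sqrt(5)/2 - 1/2), {r^3, r^7}: (1/2 - sqrt(5)/2)*(-sqrt(5)/2 - 1/2), {r^4, r^6}: (-sqrt(5)/2 - 1/2)*(-1/2 + sqrt(5)/2), {s, sr^2, ...}: (0)*(0), {sr, sr^3, ...}: (0)*(0)
so (chi_5 * chi_6) takes values
  {e} -> 4, {r^5} -> -4, {r^1, r^9} -> 1, {r^2, r^8} -> -1, {r^3, r^7} -> 1, {r^4, r^6} -> -1, {s, sr^2, ...} -> 0, {sr, sr^3, ...} -> 0.
Now take the inner product of this character with each irreducible chi from the table, <chi_5*chi_6, chi> = (1/20) sum_C |C| (chi_5*chi_6)(C) conj(chi(C)):
  <chi_5*chi_6, chi_1> = (1/20)[1*(4)*conj(1) + 1*(-4)*conj(1) + 2*(1)*conj(1) + 2*(-1)*conj(1) + 2*(1)*conj(1) + 2*(-1)*conj(1) + 5*(0)*conj(1) + 5*(0)*conj(1)]
      = (1/20)[(4) + (-4) + (2) + (-2) + (2) + (-2) + (0) + (0)] = 0/20 = 0
  <chi_5*chi_6, chi_2> = (1/20)[1*(4)*conj(1) + 1*(-4)*conj(1) + 2*(1)*conj(1) + 2*(-1)*conj(1) + 2*(1)*conj(1) + 2*(-1)*conj(1) + 5*(0)*conj(-1) + 5*(0)*conj(-1)]
      = (1/20)[(4) + (-4) + (2) + (-2) + (2) + (-2) + (0) + (0)] = 0/20 = 0
  <chi_5*chi_6, chi_3> = (1/20)[1*(4)*conj(1) + 1*(-4)*conj(-1) + 2*(1)*conj(-1) + 2*(-1)*conj(1) + 2*(1)*conj(-1) + 2*(-1)*conj(1) + 5*(0)*conj(1) + 5*(0)*conj(-1)]
      = (1/20)[(4) + (4) + (-2) + (-2) + (-2) + (-2) + (0) + (0)] = 0/20 = 0
  <chi_5*chi_6, chi_4> = (1/20)[1*(4)*conj(1) + 1*(-4)*conj(-1) + 2*(1)*conj(-1) + 2*(-1)*conj(1) + 2*(1)*conj(-1) + 2*(-1)*conj(1) + 5*(0)*conj(-1) + 5*(0)*conj(1)]
      = (1/20)[(4) + (4) + (-2) + (-2) + (-2) + (-2) + (0) + (0)] = 0/20 = 0
  <chi_5*chi_6, chi_5> = (1/20)[1*(4)*conj(2) + 1*(-4)*conj(-2) + 2*(1)*conj(1/2 + sqrt(5)/2) + 2*(-1)*conj(-1/2 + sqrt(5)/2) + 2*(1)*conj(1/2 - sqrt(5)/2) + 2*(-1)*conj(-sqrt(5)/2 - 1/2) + 5*(0)*conj(0) + 5*(0)*conj(0)]
      = (1/20)[(8) + (8) + (1 + sqrt(5)) + (1 - sqrt(5)) + (1 - sqrt(5)) + (1 + sqrt(5)) + (0) + (0)] = 20/20 = 1
  <chi_5*chi_6, chi_6> = (1/20)[1*(4)*conj(2) + 1*(-4)*conj(2) + 2*(1)*conj(-1/2 + sqrt(5)/2) + 2*(-1)*conj(-sqrt(5)/2 - 1/2) + 2*(1)*conj(-sqrt(5)/2 - 1/2) + 2*(-1)*conj(-1/2 + sqrt(5)/2) + 5*(0)*conj(0) + 5*(0)*conj(0)]
      = (1/20)[(8) + (-8) + (-1 + sqrt(5)) + (1 + sqrt(5)) + (-sqrt(5) - 1) + (1 - sqrt(5)) + (0) + (0)] = 0/20 = 0
  <chi_5*chi_6, chi_7> = (1/20)[1*(4)*conj(2) + 1*(-4)*conj(-2) + 2*(1)*conj(1/2 - sqrt(5)/2) + 2*(-1)*conj(-sqrt(5)/2 - 1/2) + 2*(1)*conj(1/2 + sqrt(5)/2) + 2*(-1)*conj(-1/2 + sqrt(5)/2) + 5*(0)*conj(0) + 5*(0)*conj(0)]
      = (1/20)[(8) + (8) + (1 - sqrt(5)) + (1 + sqrt(5)) + (1 + sqrt(5)) + (1 - sqrt(5)) + (0) + (0)] = 20/20 = 1
  <chi_5*chi_6, chi_8> = (1/20)[1*(4)*conj(2) + 1*(-4)*conj(2) + 2*(1)*conj(-sqrt(5)/2 - 1/2) + 2*(-1)*conj(-1/2 + sqrt(5)/2) + 2*(1)*conj(-1/2 + sqrt(5)/2) + 2*(-1)*conj(-sqrt(5)/2 - 1/2) + 5*(0)*conj(0) + 5*(0)*conj(0)]
      = (1/20)[(8) + (-8) + (-sqrt(5) - 1) + (1 - sqrt(5)) + (-1 + sqrt(5)) + (1 + sqrt(5)) + (0) + (0)] = 0/20 = 0
Hence the multiplicities are chi_5: 1, chi_7: 1. Dimension check: dim(chi_5)*dim(chi_6) = 2*2 = 4 and sum (mult * dim) = 1*2 + 1*2 = 4.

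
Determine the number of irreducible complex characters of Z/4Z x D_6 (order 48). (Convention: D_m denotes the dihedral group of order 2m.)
24

Argument: The number of irreducible complex representations of a finite group equals its number of conjugacy classes. For a direct product, #classes(G x H) = #classes(G) * #classes(H). Z/4Z has 4 classes (abelian), D_6 has 6 classes, so 4 * 6 = 24, so Z/4Z x D_6 (order 48) has exactly 24 irreducible complex representations.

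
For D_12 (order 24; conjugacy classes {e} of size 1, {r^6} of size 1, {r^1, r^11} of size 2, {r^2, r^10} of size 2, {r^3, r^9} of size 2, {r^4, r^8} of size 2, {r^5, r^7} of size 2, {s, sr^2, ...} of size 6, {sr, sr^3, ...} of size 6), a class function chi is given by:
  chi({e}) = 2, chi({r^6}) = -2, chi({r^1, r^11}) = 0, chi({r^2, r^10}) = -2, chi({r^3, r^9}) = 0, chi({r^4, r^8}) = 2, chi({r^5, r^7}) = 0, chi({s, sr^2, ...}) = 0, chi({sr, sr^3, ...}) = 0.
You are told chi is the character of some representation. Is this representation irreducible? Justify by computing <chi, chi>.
Irreducible: <chi, chi> = 1.

Justification: <chi, chi> = (1/|G|) sum_C |C| * |chi(C)|^2 = (1/24)[1*|2|^2 + 1*|-2|^2 + 2*|0|^2 + 2*|-2|^2 + 2*|0|^2 + 2*|2|^2 + 2*|0|^2 + 6*|0|^2 + 6*|0|^2]
  = (1/24)[(4) + (4) + (0) + (8) + (0) + (8) + (0) + (0) + (0)] = 24/24 = 1.
A character is irreducible iff <chi, chi> = 1, so this representation is irreducible.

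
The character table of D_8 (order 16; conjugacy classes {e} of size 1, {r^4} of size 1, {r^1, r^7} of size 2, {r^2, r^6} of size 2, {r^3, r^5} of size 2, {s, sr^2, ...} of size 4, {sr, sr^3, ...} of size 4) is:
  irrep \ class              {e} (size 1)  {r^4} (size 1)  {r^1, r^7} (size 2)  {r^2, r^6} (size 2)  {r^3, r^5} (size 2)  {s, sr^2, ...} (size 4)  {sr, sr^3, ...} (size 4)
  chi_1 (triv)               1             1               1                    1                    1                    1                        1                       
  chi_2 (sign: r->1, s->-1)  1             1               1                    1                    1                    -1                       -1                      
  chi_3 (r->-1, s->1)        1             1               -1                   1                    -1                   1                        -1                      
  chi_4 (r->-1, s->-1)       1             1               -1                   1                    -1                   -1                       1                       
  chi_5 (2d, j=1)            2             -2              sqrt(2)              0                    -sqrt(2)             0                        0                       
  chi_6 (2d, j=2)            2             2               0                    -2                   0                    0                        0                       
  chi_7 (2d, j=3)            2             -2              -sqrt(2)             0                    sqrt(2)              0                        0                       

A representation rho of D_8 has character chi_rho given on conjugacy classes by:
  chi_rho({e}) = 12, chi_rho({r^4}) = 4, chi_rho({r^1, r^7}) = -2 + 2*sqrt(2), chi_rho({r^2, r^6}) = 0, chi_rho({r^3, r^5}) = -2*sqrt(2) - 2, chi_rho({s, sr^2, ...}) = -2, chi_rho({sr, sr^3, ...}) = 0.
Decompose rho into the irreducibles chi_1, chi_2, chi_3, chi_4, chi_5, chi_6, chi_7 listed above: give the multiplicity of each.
Multiplicities: chi_1: 0, chi_2: 1, chi_3: 1, chi_4: 2, chi_5: 2, chi_6: 2, chi_7: 0.

Use <chi_rho, chi> = (1/|G|) sum_C |C| * chi_rho(C) * conj(chi(C)) with |G| = 16 for each irreducible chi in the table:
  <chi_rho, chi_1> = (1/16)[1*(12)*conj(1) + 1*(4)*conj(1) + 2*(-2 + 2*sqrt(2))*conj(1) + 2*(0)*conj(1) + 2*(-2*sqrt(2) - 2)*conj(1) + 4*(-2)*conj(1) + 4*(0)*conj(1)]
      = (1/16)[(12) + (4) + (-4 + 4*sqrt(2)) + (0) + (-4*sqrt(2) - 4) + (-8) + (0)] = 0/16 = 0
  <chi_rho, chi_2> = (1/16)[1*(12)*conj(1) + 1*(4)*conj(1) + 2*(-2 + 2*sqrt(2))*conj(1) + 2*(0)*conj(1) + 2*(-2*sqrt(2) - 2)*conj(1) + 4*(-2)*conj(-1) + 4*(0)*conj(-1)]
      = (1/16)[(12) + (4) + (-4 + 4*sqrt(2)) + (0) + (-4*sqrt(2) - 4) + (8) + (0)] = 16/16 = 1
  <chi_rho, chi_3> = (1/16)[1*(12)*conj(1) + 1*(4)*conj(1) + 2*(-2 + 2*sqrt(2))*conj(-1) + 2*(0)*conj(1) + 2*(-2*sqrt(2) - 2)*conj(-1) + 4*(-2)*conj(1) + 4*(0)*conj(-1)]
      = (1/16)[(12) + (4) + (4 - 4*sqrt(2)) + (0) + (4 + 4*sqrt(2)) + (-8) + (0)] = 16/16 = 1
  <chi_rho, chi_4> = (1/16)[1*(12)*conj(1) + 1*(4)*conj(1) + 2*(-2 + 2*sqrt(2))*conj(-1) + 2*(0)*conj(1) + 2*(-2*sqrt(2) - 2)*conj(-1) + 4*(-2)*conj(-1) + 4*(0)*conj(1)]
      = (1/16)[(12) + (4) + (4 - 4*sqrt(2)) + (0) + (4 + 4*sqrt(2)) + (8) + (0)] = 32/16 = 2
  <chi_rho, chi_5> = (1/16)[1*(12)*conj(2) + 1*(4)*conj(-2) + 2*(-2 + 2*sqrt(2))*conj(sqrt(2)) + 2*(0)*conj(0) + 2*(-2*sqrt(2) - 2)*conj(-sqrt(2)) + 4*(-2)*conj(0) + 4*(0)*conj(0)]
      = (1/16)[(24) + (-8) + (8 - 4*sqrt(2)) + (0) + (4*sqrt(2) + 8) + (0) + (0)] = 32/16 = 2
  <chi_rho, chi_6> = (1/16)[1*(12)*conj(2) + 1*(4)*conj(2) + 2*(-2 + 2*sqrt(2))*conj(0) + 2*(0)*conj(-2) + 2*(-2*sqrt(2) - 2)*conj(0) + 4*(-2)*conj(0) + 4*(0)*conj(0)]
      = (1/16)[(24) + (8) + (0) + (0) + (0) + (0) + (0)] = 32/16 = 2
  <chi_rho, chi_7> = (1/16)[1*(12)*conj(2) + 1*(4)*conj(-2) + 2*(-2 + 2*sqrt(2))*conj(-sqrt(2)) + 2*(0)*conj(0) + 2*(-2*sqrt(2) - 2)*conj(sqrt(2)) + 4*(-2)*conj(0) + 4*(0)*conj(0)]
      = (1/16)[(24) + (-8) + (-8 + 4*sqrt(2)) + (0) + (-8 - 4*sqrt(2)) + (0) + (0)] = 0/16 = 0
Dimension check: dim(rho) = sum (mult * dim) = 0*1 + 1*1 + 1*1 + 2*1 + 2*2 + 2*2 + 0*2 = 12 = chi_rho(e) = 12.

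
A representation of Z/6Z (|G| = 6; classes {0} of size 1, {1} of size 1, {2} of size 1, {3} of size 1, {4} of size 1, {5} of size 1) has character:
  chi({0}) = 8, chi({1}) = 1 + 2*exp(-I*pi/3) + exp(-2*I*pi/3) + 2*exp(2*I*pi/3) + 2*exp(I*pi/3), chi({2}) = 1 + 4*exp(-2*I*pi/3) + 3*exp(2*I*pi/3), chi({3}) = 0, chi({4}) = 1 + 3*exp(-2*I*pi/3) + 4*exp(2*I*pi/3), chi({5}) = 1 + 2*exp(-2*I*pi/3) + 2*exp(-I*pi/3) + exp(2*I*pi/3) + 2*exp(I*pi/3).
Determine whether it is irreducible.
Not irreducible (reducible): <chi, chi> = 14 > 1.

Proof sketch: <chi, chi> = (1/|G|) sum_C |C| * |chi(C)|^2 = (1/6)[1*|8|^2 + 1*|1 + 2*exp(-I*pi/3) + exp(-2*I*pi/3) + 2*exp(2*I*pi/3) + 2*exp(I*pi/3)|^2 + 1*|1 + 4*exp(-2*I*pi/3) + 3*exp(2*I*pi/3)|^2 + 1*|0|^2 + 1*|1 + 3*exp(-2*I*pi/3) + 4*exp(2*I*pi/3)|^2 + 1*|1 + 2*exp(-2*I*pi/3) + 2*exp(-I*pi/3) + exp(2*I*pi/3) + 2*exp(I*pi/3)|^2]
  = (1/6)[(64) + (3) + (7) + (0) + (7) + (3)] = 84/6 = 14.
(Exp terms are combined using exp(i*s)*conj(exp(i*t)) = exp(i*(s-t)), and sums of them are collapsed using the identity that for every m > 1 the m distinct m-th roots of unity sum to 0, e.g. 1 + exp(2*I*pi/3) + exp(-2*I*pi/3) = 0.)
A character is irreducible iff <chi, chi> = 1, so this representation is reducible.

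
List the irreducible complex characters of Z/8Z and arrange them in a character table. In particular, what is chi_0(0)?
Character table of Z/8Z (irreps indexed chi_0,...,chi_7 with chi_k(m) = zeta_8^(k*m), zeta_8 = exp(2*pi*i/8)):
  irrep \ class  {0} (size 1)  {1} (size 1)    {2} (size 1)  {3} (size 1)    {4} (size 1)  {5} (size 1)    {6} (size 1)  {7} (size 1)  
  chi_0          1             1               1             1               1             1               1             1             
  chi_1          1             exp(I*pi/4)     I             exp(3*I*pi/4)   -1            exp(-3*I*pi/4)  -I            exp(-I*pi/4)  
  chi_2          1             I               -1            -I              1             I               -1            -I            
  chi_3          1             exp(3*I*pi/4)   -I            exp(I*pi/4)     -1            exp(-I*pi/4)    I             exp(-3*I*pi/4)
  chi_4          1             -1              1             -1              1             -1              1             -1            
  chi_5          1             exp(-3*I*pi/4)  I             exp(-I*pi/4)    -1            exp(I*pi/4)     -I            exp(3*I*pi/4) 
  chi_6          1             -I              -1            I               1             -I              -1            I             
  chi_7          1             exp(-I*pi/4)    -I            exp(-3*I*pi/4)  -1            exp(3*I*pi/4)   I             exp(I*pi/4)   

Spot check: chi_0(0) = zeta_8^(0*0) = zeta_8^0 = 1.

Derivation: Z/8Z is abelian, so all 8 irreducible complex representations are 1-dimensional. They are given by chi_k(m) = zeta_8^(k*m) for k = 0,...,7. Row orthogonality: sum_m chi_k(m) conj(chi_l(m)) = 8 * [k = l].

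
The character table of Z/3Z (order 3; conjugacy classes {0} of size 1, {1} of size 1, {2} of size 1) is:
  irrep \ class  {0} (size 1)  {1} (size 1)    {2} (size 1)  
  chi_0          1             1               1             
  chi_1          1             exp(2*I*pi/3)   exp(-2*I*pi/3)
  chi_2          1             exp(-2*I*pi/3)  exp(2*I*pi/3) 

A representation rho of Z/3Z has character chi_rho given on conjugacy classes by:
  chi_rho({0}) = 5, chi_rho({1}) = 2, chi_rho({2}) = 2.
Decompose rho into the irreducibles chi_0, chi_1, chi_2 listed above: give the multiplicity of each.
Multiplicities: chi_0: 3, chi_1: 1, chi_2: 1.

Argument: Use <chi_rho, chi> = (1/|G|) sum_C |C| * chi_rho(C) * conj(chi(C)) with |G| = 3 for each irreducible chi in the table:
  <chi_rho, chi_0> = (1/3)[1*(5)*conj(1) + 1*(2)*conj(1) + 1*(2)*conj(1)]
      = (1/3)[(5) + (2) + (2)] = 9/3 = 3
  <chi_rho, chi_1> = (1/3)[1*(5)*conj(1) + 1*(2)*conj(exp(2*I*pi/3)) + 1*(2)*conj(exp(-2*I*pi/3))]
      = (1/3)[(5) + (1 + 3*exp(-2*I*pi/3) + exp(2*I*pi/3)) + (1 + exp(-2*I*pi/3) + 3*exp(2*I*pi/3))] = 3/3 = 1
  <chi_rho, chi_2> = (1/3)[1*(5)*conj(1) + 1*(2)*conj(exp(-2*I*pi/3)) + 1*(2)*conj(exp(2*I*pi/3))]
      = (1/3)[(5) + (1 + exp(-2*I*pi/3) + 3*exp(2*I*pi/3)) + (1 + 3*exp(-2*I*pi/3) + exp(2*I*pi/3))] = 3/3 = 1
(Exp terms are combined using exp(i*s)*conj(exp(i*t)) = exp(i*(s-t)), and sums of them are collapsed using the identity that for every m > 1 the m distinct m-th roots of unity sum to 0, e.g. 1 + exp(2*I*pi/3) + exp(-2*I*pi/3) = 0.)
Dimension check: dim(rho) = sum (mult * dim) = 3*1 + 1*1 + 1*1 = 5 = chi_rho(e) = 5.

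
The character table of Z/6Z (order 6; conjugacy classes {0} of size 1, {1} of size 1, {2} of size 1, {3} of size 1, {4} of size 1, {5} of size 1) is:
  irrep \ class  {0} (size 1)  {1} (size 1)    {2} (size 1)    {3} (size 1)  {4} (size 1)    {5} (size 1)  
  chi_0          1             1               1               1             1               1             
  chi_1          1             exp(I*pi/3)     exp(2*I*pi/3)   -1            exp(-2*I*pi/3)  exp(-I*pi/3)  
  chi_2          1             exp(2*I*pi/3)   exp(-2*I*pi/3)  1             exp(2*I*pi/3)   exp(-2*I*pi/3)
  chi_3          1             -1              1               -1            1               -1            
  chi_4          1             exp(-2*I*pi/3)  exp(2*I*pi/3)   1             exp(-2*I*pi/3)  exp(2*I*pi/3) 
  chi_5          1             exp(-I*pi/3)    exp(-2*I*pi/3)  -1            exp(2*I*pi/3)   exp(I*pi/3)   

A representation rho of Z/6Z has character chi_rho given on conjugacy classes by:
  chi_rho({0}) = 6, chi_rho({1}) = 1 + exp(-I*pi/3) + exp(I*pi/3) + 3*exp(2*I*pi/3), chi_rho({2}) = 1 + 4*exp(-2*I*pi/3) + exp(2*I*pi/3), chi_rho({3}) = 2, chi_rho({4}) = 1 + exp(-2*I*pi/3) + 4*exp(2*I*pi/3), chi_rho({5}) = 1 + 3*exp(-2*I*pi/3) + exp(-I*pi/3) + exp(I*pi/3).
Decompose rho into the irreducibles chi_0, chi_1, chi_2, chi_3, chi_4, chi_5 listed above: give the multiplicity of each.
Multiplicities: chi_0: 1, chi_1: 1, chi_2: 3, chi_3: 0, chi_4: 0, chi_5: 1.

Use <chi_rho, chi> = (1/|G|) sum_C |C| * chi_rho(C) * conj(chi(C)) with |G| = 6 for each irreducible chi in the table:
  <chi_rho, chi_0> = (1/6)[1*(6)*conj(1) + 1*(1 + exp(-I*pi/3) + exp(I*pi/3) + 3*exp(2*I*pi/3))*conj(1) + 1*(1 + 4*exp(-2*I*pi/3) + exp(2*I*pi/3))*conj(1) + 1*(2)*conj(1) + 1*(1 + exp(-2*I*pi/3) + 4*exp(2*I*pi/3))*conj(1) + 1*(1 + 3*exp(-2*I*pi/3) + exp(-I*pi/3) + exp(I*pi/3))*conj(1)]
      = (1/6)[(6) + (1 + exp(-I*pi/3) + exp(I*pi/3) + 3*exp(2*I*pi/3)) + (1 + 4*exp(-2*I*pi/3) + exp(2*I*pi/3)) + (2) + (1 + exp(-2*I*pi/3) + 4*exp(2*I*pi/3)) + (1 + 3*exp(-2*I*pi/3) + exp(-I*pi/3) + exp(I*pi/3))] = 6/6 = 1
  <chi_rho, chi_1> = (1/6)[1*(6)*conj(1) + 1*(1 + exp(-I*pi/3) + exp(I*pi/3) + 3*exp(2*I*pi/3))*conj(exp(I*pi/3)) + 1*(1 + 4*exp(-2*I*pi/3) + exp(2*I*pi/3))*conj(exp(2*I*pi/3)) + 1*(2)*conj(-1) + 1*(1 + exp(-2*I*pi/3) + 4*exp(2*I*pi/3))*conj(exp(-2*I*pi/3)) + 1*(1 + 3*exp(-2*I*pi/3) + exp(-I*pi/3) + exp(I*pi/3))*conj(exp(-I*pi/3))]
      = (1/6)[(6) + (1 + exp(-2*I*pi/3) + exp(-I*pi/3) + 3*exp(I*pi/3)) + (1 + exp(-2*I*pi/3) + 4*exp(2*I*pi/3)) + (-2) + (1 + 4*exp(-2*I*pi/3) + exp(2*I*pi/3)) + (1 + 3*exp(-I*pi/3) + exp(2*I*pi/3) + exp(I*pi/3))] = 6/6 = 1
  <chi_rho, chi_2> = (1/6)[1*(6)*conj(1) + 1*(1 + exp(-I*pi/3) + exp(I*pi/3) + 3*exp(2*I*pi/3))*conj(exp(2*I*pi/3)) + 1*(1 + 4*exp(-2*I*pi/3) + exp(2*I*pi/3))*conj(exp(-2*I*pi/3)) + 1*(2)*conj(1) + 1*(1 + exp(-2*I*pi/3) + 4*exp(2*I*pi/3))*conj(exp(2*I*pi/3)) + 1*(1 + 3*exp(-2*I*pi/3) + exp(-I*pi/3) + exp(I*pi/3))*conj(exp(-2*I*pi/3))]
      = (1/6)[(6) + (2 + exp(-2*I*pi/3) + exp(-I*pi/3)) + (3) + (2) + (3) + (2 + exp(2*I*pi/3) + exp(I*pi/3))] = 18/6 = 3
  <chi_rho, chi_3> = (1/6)[1*(6)*conj(1) + 1*(1 + exp(-I*pi/3) + exp(I*pi/3) + 3*exp(2*I*pi/3))*conj(-1) + 1*(1 + 4*exp(-2*I*pi/3) + exp(2*I*pi/3))*conj(1) + 1*(2)*conj(-1) + 1*(1 + exp(-2*I*pi/3) + 4*exp(2*I*pi/3))*conj(1) + 1*(1 + 3*exp(-2*I*pi/3) + exp(-I*pi/3) + exp(I*pi/3))*conj(-1)]
      = (1/6)[(6) + (-1 - 3*exp(2*I*pi/3) - exp(I*pi/3) - exp(-I*pi/3)) + (1 + 4*exp(-2*I*pi/3) + exp(2*I*pi/3)) + (-2) + (1 + exp(-2*I*pi/3) + 4*exp(2*I*pi/3)) + (-1 - exp(I*pi/3) - exp(-I*pi/3) - 3*exp(-2*I*pi/3))] = 0/6 = 0
  <chi_rho, chi_4> = (1/6)[1*(6)*conj(1) + 1*(1 + exp(-I*pi/3) + exp(I*pi/3) + 3*exp(2*I*pi/3))*conj(exp(-2*I*pi/3)) + 1*(1 + 4*exp(-2*I*pi/3) + exp(2*I*pi/3))*conj(exp(2*I*pi/3)) + 1*(2)*conj(1) + 1*(1 + exp(-2*I*pi/3) + 4*exp(2*I*pi/3))*conj(exp(-2*I*pi/3)) + 1*(1 + 3*exp(-2*I*pi/3) + exp(-I*pi/3) + exp(I*pi/3))*conj(exp(2*I*pi/3))]
      = (1/6)[(6) + (-1 + 3*exp(-2*I*pi/3) + exp(2*I*pi/3) + exp(I*pi/3)) + (1 + exp(-2*I*pi/3) + 4*exp(2*I*pi/3)) + (2) + (1 + 4*exp(-2*I*pi/3) + exp(2*I*pi/3)) + (-1 + exp(-2*I*pi/3) + exp(-I*pi/3) + 3*exp(2*I*pi/3))] = 0/6 = 0
  <chi_rho, chi_5> = (1/6)[1*(6)*conj(1) + 1*(1 + exp(-I*pi/3) + exp(I*pi/3) + 3*exp(2*I*pi/3))*conj(exp(-I*pi/3)) + 1*(1 + 4*exp(-2*I*pi/3) + exp(2*I*pi/3))*conj(exp(-2*I*pi/3)) + 1*(2)*conj(-1) + 1*(1 + exp(-2*I*pi/3) + 4*exp(2*I*pi/3))*conj(exp(2*I*pi/3)) + 1*(1 + 3*exp(-2*I*pi/3) + exp(-I*pi/3) + exp(I*pi/3))*conj(exp(I*pi/3))]
      = (1/6)[(6) + (-2 + exp(2*I*pi/3) + exp(I*pi/3)) + (3) + (-2) + (3) + (-2 + exp(-2*I*pi/3) + exp(-I*pi/3))] = 6/6 = 1
(Exp terms are combined using exp(i*s)*conj(exp(i*t)) = exp(i*(s-t)), and sums of them are collapsed using the identity that for every m > 1 the m distinct m-th roots of unity sum to 0, e.g. 1 + exp(2*I*pi/3) + exp(-2*I*pi/3) = 0.)
Dimension check: dim(rho) = sum (mult * dim) = 1*1 + 1*1 + 3*1 + 0*1 + 0*1 + 1*1 = 6 = chi_rho(e) = 6.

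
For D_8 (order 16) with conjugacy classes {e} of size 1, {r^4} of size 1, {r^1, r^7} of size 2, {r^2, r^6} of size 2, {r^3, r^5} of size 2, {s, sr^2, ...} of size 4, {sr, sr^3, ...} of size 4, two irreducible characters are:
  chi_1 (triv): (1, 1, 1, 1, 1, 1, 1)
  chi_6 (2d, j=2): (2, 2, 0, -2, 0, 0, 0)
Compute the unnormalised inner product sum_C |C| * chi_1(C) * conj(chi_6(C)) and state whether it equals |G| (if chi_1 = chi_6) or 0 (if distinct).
Sum = 0; so <chi_1, chi_6> = 0 (distinct irreducibles are orthogonal).

Working: Compute term by term over conjugacy classes (|C| * chi_1(C) * conj(chi_6(C))):
  1*(1)*conj(2) + 1*(1)*conj(2) + 2*(1)*conj(0) + 2*(1)*conj(-2) + 2*(1)*conj(0) + 4*(1)*conj(0) + 4*(1)*conj(0)
  = (2) + (2) + (0) + (-4) + (0) + (0) + (0)
  = 0.
Dividing by |G| = 16 gives 0/16 = 0, matching the row-orthogonality relation <chi_1, chi_6> = [chi_1 = chi_6].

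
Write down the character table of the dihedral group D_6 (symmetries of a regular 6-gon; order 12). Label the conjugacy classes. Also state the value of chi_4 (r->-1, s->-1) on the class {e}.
Conjugacy classes: {e} of size 1, {r^3} of size 1, {r^1, r^5} of size 2, {r^2, r^4} of size 2, {s, sr^2, ...} of size 3, {sr, sr^3, ...} of size 3.
Character table:
  irrep \ class              {e} (size 1)  {r^3} (size 1)  {r^1, r^5} (size 2)  {r^2, r^4} (size 2)  {s, sr^2, ...} (size 3)  {sr, sr^3, ...} (size 3)
  chi_1 (triv)               1             1               1                    1                    1                        1                       
  chi_2 (sign: r->1, s->-1)  1             1               1                    1                    -1                       -1                      
  chi_3 (r->-1, s->1)        1             -1              -1                   1                    1                        -1                      
  chi_4 (r->-1, s->-1)       1             -1              -1                   1                    -1                       1                       
  chi_5 (2d, j=1)            2             -2              1                    -1                   0                        0                       
  chi_6 (2d, j=2)            2             2               -1                   -1                   0                        0                       

Spot check: chi_4 (r->-1, s->-1) on {e} = 1.

Why: D_6 has order 2*6 = 12 with 6 conjugacy classes, hence 6 irreducibles. Sum of squared dims 1 + 1 + 1 + 1 + 4 + 4 = 12 = |G|. Linear characters come from the abelianisation; the 2-dimensional irreps have character r^k -> 2*cos(2*pi*j*k/6), reflections -> 0.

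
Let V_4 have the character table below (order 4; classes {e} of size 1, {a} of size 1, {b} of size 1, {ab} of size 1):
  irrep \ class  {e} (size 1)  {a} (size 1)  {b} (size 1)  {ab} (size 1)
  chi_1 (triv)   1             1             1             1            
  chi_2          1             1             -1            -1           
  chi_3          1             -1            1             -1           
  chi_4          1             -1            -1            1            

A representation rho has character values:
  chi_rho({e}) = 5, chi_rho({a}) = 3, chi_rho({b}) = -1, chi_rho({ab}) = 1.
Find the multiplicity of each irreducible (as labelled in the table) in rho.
Multiplicities: chi_1: 2, chi_2: 2, chi_3: 0, chi_4: 1.

Argument: Use <chi_rho, chi> = (1/|G|) sum_C |C| * chi_rho(C) * conj(chi(C)) with |G| = 4 for each irreducible chi in the table:
  <chi_rho, chi_1> = (1/4)[1*(5)*conj(1) + 1*(3)*conj(1) + 1*(-1)*conj(1) + 1*(1)*conj(1)]
      = (1/4)[(5) + (3) + (-1) + (1)] = 8/4 = 2
  <chi_rho, chi_2> = (1/4)[1*(5)*conj(1) + 1*(3)*conj(1) + 1*(-1)*conj(-1) + 1*(1)*conj(-1)]
      = (1/4)[(5) + (3) + (1) + (-1)] = 8/4 = 2
  <chi_rho, chi_3> = (1/4)[1*(5)*conj(1) + 1*(3)*conj(-1) + 1*(-1)*conj(1) + 1*(1)*conj(-1)]
      = (1/4)[(5) + (-3) + (-1) + (-1)] = 0/4 = 0
  <chi_rho, chi_4> = (1/4)[1*(5)*conj(1) + 1*(3)*conj(-1) + 1*(-1)*conj(-1) + 1*(1)*conj(1)]
      = (1/4)[(5) + (-3) + (1) + (1)] = 4/4 = 1
Dimension check: dim(rho) = sum (mult * dim) = 2*1 + 2*1 + 0*1 + 1*1 = 5 = chi_rho(e) = 5.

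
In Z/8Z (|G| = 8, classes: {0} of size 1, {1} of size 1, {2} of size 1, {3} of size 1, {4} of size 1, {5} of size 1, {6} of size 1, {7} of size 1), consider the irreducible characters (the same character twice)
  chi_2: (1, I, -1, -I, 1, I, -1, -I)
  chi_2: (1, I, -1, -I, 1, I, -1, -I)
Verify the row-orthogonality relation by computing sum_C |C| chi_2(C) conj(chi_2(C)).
Sum = 8 = |G| = 8; so <chi_2, chi_2> = 1 (norm-1 confirms irreducibility).

Argument: Compute term by term over conjugacy classes (|C| * chi_2(C) * conj(chi_2(C))):
  1*(1)*conj(1) + 1*(I)*conj(I) + 1*(-1)*conj(-1) + 1*(-I)*conj(-I) + 1*(1)*conj(1) + 1*(I)*conj(I) + 1*(-1)*conj(-1) + 1*(-I)*conj(-I)
  = (1) + (1) + (1) + (1) + (1) + (1) + (1) + (1)
  = 8.
(Exp terms are combined using exp(i*s)*conj(exp(i*t)) = exp(i*(s-t)), and sums of them are collapsed using the identity that for every m > 1 the m distinct m-th roots of unity sum to 0, e.g. 1 + exp(2*I*pi/3) + exp(-2*I*pi/3) = 0.)
Dividing by |G| = 8 gives 8/8 = 1, matching the row-orthogonality relation <chi_2, chi_2> = [chi_2 = chi_2].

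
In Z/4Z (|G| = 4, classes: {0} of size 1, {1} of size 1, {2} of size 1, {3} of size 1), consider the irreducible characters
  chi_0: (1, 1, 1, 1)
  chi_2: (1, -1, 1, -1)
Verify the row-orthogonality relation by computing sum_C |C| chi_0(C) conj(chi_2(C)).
Sum = 0; so <chi_0, chi_2> = 0 (distinct irreducibles are orthogonal).

Why: Compute term by term over conjugacy classes (|C| * chi_0(C) * conj(chi_2(C))):
  1*(1)*conj(1) + 1*(1)*conj(-1) + 1*(1)*conj(1) + 1*(1)*conj(-1)
  = (1) + (-1) + (1) + (-1)
  = 0.
(Exp terms are combined using exp(i*s)*conj(exp(i*t)) = exp(i*(s-t)), and sums of them are collapsed using the identity that for every m > 1 the m distinct m-th roots of unity sum to 0, e.g. 1 + exp(2*I*pi/3) + exp(-2*I*pi/3) = 0.)
Dividing by |G| = 4 gives 0/4 = 0, matching the row-orthogonality relation <chi_0, chi_2> = [chi_0 = chi_2].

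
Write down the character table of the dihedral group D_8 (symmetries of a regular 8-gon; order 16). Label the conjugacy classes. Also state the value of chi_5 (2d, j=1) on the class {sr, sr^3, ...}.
Conjugacy classes: {e} of size 1, {r^4} of size 1, {r^1, r^7} of size 2, {r^2, r^6} of size 2, {r^3, r^5} of size 2, {s, sr^2, ...} of size 4, {sr, sr^3, ...} of size 4.
Character table:
  irrep \ class              {e} (size 1)  {r^4} (size 1)  {r^1, r^7} (size 2)  {r^2, r^6} (size 2)  {r^3, r^5} (size 2)  {s, sr^2, ...} (size 4)  {sr, sr^3, ...} (size 4)
  chi_1 (triv)               1             1               1                    1                    1                    1                        1                       
  chi_2 (sign: r->1, s->-1)  1             1               1                    1                    1                    -1                       -1                      
  chi_3 (r->-1, s->1)        1             1               -1                   1                    -1                   1                        -1                      
  chi_4 (r->-1, s->-1)       1             1               -1                   1                    -1                   -1                       1                       
  chi_5 (2d, j=1)            2             -2              sqrt(2)              0                    -sqrt(2)             0                        0                       
  chi_6 (2d, j=2)            2             2               0                    -2                   0                    0                        0                       
  chi_7 (2d, j=3)            2             -2              -sqrt(2)             0                    sqrt(2)              0                        0                       

Spot check: chi_5 (2d, j=1) on {sr, sr^3, ...} = 0.

Argument: D_8 has order 2*8 = 16 with 7 conjugacy classes, hence 7 irreducibles. Sum of squared dims 1 + 1 + 1 + 1 + 4 + 4 + 4 = 16 = |G|. Linear characters come from the abelianisation; the 2-dimensional irreps have character r^k -> 2*cos(2*pi*j*k/8), reflections -> 0.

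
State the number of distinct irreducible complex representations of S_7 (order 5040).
15

The number of irreducible complex representations of a finite group equals its number of conjugacy classes. Conjugacy classes in S_7 correspond to cycle types, i.e. partitions of 7; there are p(7) = 15 of them, so S_7 (order 5040) has exactly 15 irreducible complex representations.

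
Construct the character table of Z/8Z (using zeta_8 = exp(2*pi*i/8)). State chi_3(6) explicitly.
Character table of Z/8Z (irreps indexed chi_0,...,chi_7 with chi_k(m) = zeta_8^(k*m), zeta_8 = exp(2*pi*i/8)):
  irrep \ class  {0} (size 1)  {1} (size 1)    {2} (size 1)  {3} (size 1)    {4} (size 1)  {5} (size 1)    {6} (size 1)  {7} (size 1)  
  chi_0          1             1               1             1               1             1               1             1             
  chi_1          1             exp(I*pi/4)     I             exp(3*I*pi/4)   -1            exp(-3*I*pi/4)  -I            exp(-I*pi/4)  
  chi_2          1             I               -1            -I              1             I               -1            -I            
  chi_3          1             exp(3*I*pi/4)   -I            exp(I*pi/4)     -1            exp(-I*pi/4)    I             exp(-3*I*pi/4)
  chi_4          1             -1              1             -1              1             -1              1             -1            
  chi_5          1             exp(-3*I*pi/4)  I             exp(-I*pi/4)    -1            exp(I*pi/4)     -I            exp(3*I*pi/4) 
  chi_6          1             -I              -1            I               1             -I              -1            I             
  chi_7          1             exp(-I*pi/4)    -I            exp(-3*I*pi/4)  -1            exp(3*I*pi/4)   I             exp(I*pi/4)   

Spot check: chi_3(6) = zeta_8^(3*6) = zeta_8^18 = I.

Explanation: Z/8Z is abelian, so all 8 irreducible complex representations are 1-dimensional. They are given by chi_k(m) = zeta_8^(k*m) for k = 0,...,7. Row orthogonality: sum_m chi_k(m) conj(chi_l(m)) = 8 * [k = l].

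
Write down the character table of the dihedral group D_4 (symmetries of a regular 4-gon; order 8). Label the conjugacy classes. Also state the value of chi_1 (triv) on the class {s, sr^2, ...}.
Conjugacy classes: {e} of size 1, {r^2} of size 1, {r^1, r^3} of size 2, {s, sr^2, ...} of size 2, {sr, sr^3, ...} of size 2.
Character table:
  irrep \ class              {e} (size 1)  {r^2} (size 1)  {r^1, r^3} (size 2)  {s, sr^2, ...} (size 2)  {sr, sr^3, ...} (size 2)
  chi_1 (triv)               1             1               1                    1                        1                       
  chi_2 (sign: r->1, s->-1)  1             1               1                    -1                       -1                      
  chi_3 (r->-1, s->1)        1             1               -1                   1                        -1                      
  chi_4 (r->-1, s->-1)       1             1               -1                   -1                       1                       
  chi_5 (2d, j=1)            2             -2              0                    0                        0                       

Spot check: chi_1 (triv) on {s, sr^2, ...} = 1.

Derivation: D_4 has order 2*4 = 8 with 5 conjugacy classes, hence 5 irreducibles. Sum of squared dims 1 + 1 + 1 + 1 + 4 = 8 = |G|. Linear characters come from the abelianisation; the 2-dimensional irreps have character r^k -> 2*cos(2*pi*j*k/4), reflections -> 0.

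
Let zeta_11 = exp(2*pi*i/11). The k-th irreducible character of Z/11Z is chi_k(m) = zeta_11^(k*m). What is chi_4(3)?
chi_4(3) = zeta_11^12 = exp(2*I*pi/11)

Why: chi_4(3) = zeta_11^(4*3) = zeta_11^12. Since zeta_11^11 = 1, this equals zeta_11^1 = exp(2*pi*i*1/11) = exp(2*I*pi/11).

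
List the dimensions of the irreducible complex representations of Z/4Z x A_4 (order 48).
Dimensions: 1, 1, 1, 1, 1, 1, 1, 1, 1, 1, 1, 1, 3, 3, 3, 3

Explanation: There are 16 irreducibles (= number of conjugacy classes). Their dimensions d_i satisfy sum d_i^2 = |G| = 48: 1 + 1 + 1 + 1 + 1 + 1 + 1 + 1 + 1 + 1 + 1 + 1 + 9 + 9 + 9 + 9 = 48. (For the product with Z/4Z: each of the 4 1-dim characters of Z/4Z tensors with each irrep of A_4, giving 4 copies of each A_4-dimension.)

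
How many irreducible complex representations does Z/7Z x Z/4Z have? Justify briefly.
28

Argument: The number of irreducible complex representations of a finite group equals its number of conjugacy classes. Z/7Z x Z/4Z is abelian of order 28, so every element is its own conjugacy class: 28 classes, so Z/7Z x Z/4Z (order 28) has exactly 28 irreducible complex representations.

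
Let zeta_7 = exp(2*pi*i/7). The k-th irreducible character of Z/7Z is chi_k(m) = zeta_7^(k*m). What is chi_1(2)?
chi_1(2) = zeta_7^2 = exp(4*I*pi/7)

Reasoning: chi_1(2) = zeta_7^(1*2) = zeta_7^2. Since zeta_7^7 = 1, this equals zeta_7^2 = exp(2*pi*i*2/7) = exp(4*I*pi/7).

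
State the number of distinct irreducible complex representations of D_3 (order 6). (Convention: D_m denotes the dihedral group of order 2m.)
3

Justification: The number of irreducible complex representations of a finite group equals its number of conjugacy classes. D_3 has 3 conjugacy classes ((n+3)/2 for n odd), so D_3 (order 6) has exactly 3 irreducible complex representations.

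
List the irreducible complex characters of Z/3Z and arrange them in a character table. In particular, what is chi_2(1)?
Character table of Z/3Z (irreps indexed chi_0,...,chi_2 with chi_k(m) = zeta_3^(k*m), zeta_3 = exp(2*pi*i/3)):
  irrep \ class  {0} (size 1)  {1} (size 1)    {2} (size 1)  
  chi_0          1             1               1             
  chi_1          1             exp(2*I*pi/3)   exp(-2*I*pi/3)
  chi_2          1             exp(-2*I*pi/3)  exp(2*I*pi/3) 

Spot check: chi_2(1) = zeta_3^(2*1) = zeta_3^2 = exp(-2*I*pi/3).

Working: Z/3Z is abelian, so all 3 irreducible complex representations are 1-dimensional. They are given by chi_k(m) = zeta_3^(k*m) for k = 0,...,2. Row orthogonality: sum_m chi_k(m) conj(chi_l(m)) = 3 * [k = l].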